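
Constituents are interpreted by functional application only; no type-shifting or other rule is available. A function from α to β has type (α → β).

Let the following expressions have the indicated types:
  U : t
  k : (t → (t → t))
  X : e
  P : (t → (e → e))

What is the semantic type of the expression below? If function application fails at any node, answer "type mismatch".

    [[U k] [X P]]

type mismatch

[U k] — k of type (t → (t → t)) combines with U of type t: type (t → t).
[X P]: e with (t → (e → e)) — neither is a function whose domain matches the other; composition fails here.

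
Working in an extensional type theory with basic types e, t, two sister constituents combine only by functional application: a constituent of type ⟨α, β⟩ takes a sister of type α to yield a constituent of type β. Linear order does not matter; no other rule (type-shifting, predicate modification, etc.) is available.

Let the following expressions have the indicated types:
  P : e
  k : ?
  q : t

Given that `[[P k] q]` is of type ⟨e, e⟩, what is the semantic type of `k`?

⟨e, ⟨t, ⟨e, e⟩⟩⟩

For [[P k] q] to have type ⟨e, e⟩ with q of type t, [P k] must be the function: [P k] : ⟨t, ⟨e, e⟩⟩.
For [P k] to have type ⟨t, ⟨e, e⟩⟩ with P of type e, k must be the function: k : ⟨e, ⟨t, ⟨e, e⟩⟩⟩.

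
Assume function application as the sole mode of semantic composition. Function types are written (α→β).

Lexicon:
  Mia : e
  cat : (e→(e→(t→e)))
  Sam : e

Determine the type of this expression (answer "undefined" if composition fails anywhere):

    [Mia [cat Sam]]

At [cat Sam], cat : (e→(e→(t→e))) takes Sam : e, giving (e→(t→e)).
At [Mia [cat Sam]], [cat Sam] : (e→(t→e)) takes Mia : e, giving (t→e).

(t→e)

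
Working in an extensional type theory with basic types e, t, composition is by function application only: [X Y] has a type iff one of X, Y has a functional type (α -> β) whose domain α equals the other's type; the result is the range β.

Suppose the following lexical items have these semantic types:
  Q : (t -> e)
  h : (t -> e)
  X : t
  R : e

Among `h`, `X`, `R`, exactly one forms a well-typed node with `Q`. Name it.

h : (t -> e) — neither side's domain matches the other.
X — combines: Q : (t -> e) takes X : t as argument, giving e.
R : e — neither side's domain matches the other.

X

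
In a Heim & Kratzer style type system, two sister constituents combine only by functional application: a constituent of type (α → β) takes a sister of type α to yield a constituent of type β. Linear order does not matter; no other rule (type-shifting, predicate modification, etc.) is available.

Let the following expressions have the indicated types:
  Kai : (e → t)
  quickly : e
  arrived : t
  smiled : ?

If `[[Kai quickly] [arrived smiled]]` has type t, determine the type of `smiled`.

At [[Kai quickly] [arrived smiled]] (required: t): [Kai quickly] is t, which is not a function with range t; hence [arrived smiled] is the functor — type (t → t).
At [arrived smiled] (required: (t → t)): arrived is t, which is not a function with range (t → t); hence smiled is the functor — type (t → (t → t)).

(t → (t → t))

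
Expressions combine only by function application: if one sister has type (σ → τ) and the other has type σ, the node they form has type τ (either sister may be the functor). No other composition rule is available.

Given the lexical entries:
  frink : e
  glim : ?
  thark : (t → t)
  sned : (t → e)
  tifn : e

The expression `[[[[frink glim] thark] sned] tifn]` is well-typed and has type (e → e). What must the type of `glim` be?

(e → ((t → t) → ((t → e) → (e → (e → e)))))

[[[[frink glim] thark] sned] tifn] is required to be (e → e). tifn : e cannot yield (e → e) as functor, so [[[frink glim] thark] sned] : (e → (e → e)).
[[[frink glim] thark] sned] is required to be (e → (e → e)). sned : (t → e) cannot yield (e → (e → e)) as functor, so [[frink glim] thark] : ((t → e) → (e → (e → e))).
[[frink glim] thark] is required to be ((t → e) → (e → (e → e))). thark : (t → t) cannot yield ((t → e) → (e → (e → e))) as functor, so [frink glim] : ((t → t) → ((t → e) → (e → (e → e)))).
[frink glim] is required to be ((t → t) → ((t → e) → (e → (e → e)))). frink : e cannot yield ((t → t) → ((t → e) → (e → (e → e)))) as functor, so glim : (e → ((t → t) → ((t → e) → (e → (e → e))))).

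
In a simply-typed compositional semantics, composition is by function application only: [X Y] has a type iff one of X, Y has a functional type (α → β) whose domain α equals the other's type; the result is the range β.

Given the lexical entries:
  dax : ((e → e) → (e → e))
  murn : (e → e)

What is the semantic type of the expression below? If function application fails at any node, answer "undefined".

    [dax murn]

[dax murn]: dax is ((e → e) → (e → e)), murn is (e → e); result (e → e).

(e → e)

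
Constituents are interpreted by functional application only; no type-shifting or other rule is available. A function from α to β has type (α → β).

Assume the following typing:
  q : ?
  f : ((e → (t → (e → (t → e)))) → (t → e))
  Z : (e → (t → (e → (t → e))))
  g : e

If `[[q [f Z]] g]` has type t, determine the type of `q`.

((t → e) → (e → t))

[[q [f Z]] g] must have type t. The sister g has type e; that is not a function onto t, so [q [f Z]] must be the functor, of type (e → t).
[q [f Z]] must have type (e → t). The sister [f Z] has type (t → e); that is not a function onto (e → t), so q must be the functor, of type ((t → e) → (e → t)).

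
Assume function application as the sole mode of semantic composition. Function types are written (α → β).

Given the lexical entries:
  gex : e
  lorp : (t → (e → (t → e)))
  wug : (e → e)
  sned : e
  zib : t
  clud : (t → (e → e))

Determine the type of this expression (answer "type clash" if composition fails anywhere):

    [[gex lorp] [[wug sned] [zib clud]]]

[gex lorp]: e and (t → (e → (t → e))) cannot combine by function application — type clash.

type clash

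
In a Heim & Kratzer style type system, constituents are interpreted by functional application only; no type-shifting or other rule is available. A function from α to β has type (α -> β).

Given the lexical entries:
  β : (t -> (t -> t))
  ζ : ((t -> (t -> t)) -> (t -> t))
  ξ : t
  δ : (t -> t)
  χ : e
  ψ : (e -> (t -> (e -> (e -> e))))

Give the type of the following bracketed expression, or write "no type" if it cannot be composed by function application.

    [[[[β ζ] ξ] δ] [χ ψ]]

(e -> (e -> e))

[β ζ]: ζ is ((t -> (t -> t)) -> (t -> t)), β is (t -> (t -> t)); result (t -> t).
[[β ζ] ξ]: [β ζ] is (t -> t), ξ is t; result t.
[[[β ζ] ξ] δ]: δ is (t -> t), [[β ζ] ξ] is t; result t.
[χ ψ]: ψ is (e -> (t -> (e -> (e -> e)))), χ is e; result (t -> (e -> (e -> e))).
[[[[β ζ] ξ] δ] [χ ψ]]: [χ ψ] is (t -> (e -> (e -> e))), [[[β ζ] ξ] δ] is t; result (e -> (e -> e)).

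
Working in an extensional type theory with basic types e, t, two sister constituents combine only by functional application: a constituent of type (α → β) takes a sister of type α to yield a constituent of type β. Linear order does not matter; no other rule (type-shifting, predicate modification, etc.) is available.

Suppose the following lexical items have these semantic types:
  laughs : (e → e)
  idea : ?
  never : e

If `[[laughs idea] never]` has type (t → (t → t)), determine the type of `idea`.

For [[laughs idea] never] to have type (t → (t → t)) with never of type e, [laughs idea] must be the function: [laughs idea] : (e → (t → (t → t))).
For [laughs idea] to have type (e → (t → (t → t))) with laughs of type (e → e), idea must be the function: idea : ((e → e) → (e → (t → (t → t)))).

((e → e) → (e → (t → (t → t))))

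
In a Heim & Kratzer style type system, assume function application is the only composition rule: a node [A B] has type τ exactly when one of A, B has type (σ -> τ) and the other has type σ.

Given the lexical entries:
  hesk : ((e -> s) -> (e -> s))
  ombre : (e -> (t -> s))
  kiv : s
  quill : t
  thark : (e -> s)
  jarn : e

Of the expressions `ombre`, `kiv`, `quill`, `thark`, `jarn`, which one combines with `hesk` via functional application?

thark

ombre : (e -> (t -> s)) — neither side's domain matches the other.
kiv : s — neither side's domain matches the other.
quill : t — neither side's domain matches the other.
thark — combines: hesk : ((e -> s) -> (e -> s)) takes thark : (e -> s) as argument, giving (e -> s).
jarn : e — neither side's domain matches the other.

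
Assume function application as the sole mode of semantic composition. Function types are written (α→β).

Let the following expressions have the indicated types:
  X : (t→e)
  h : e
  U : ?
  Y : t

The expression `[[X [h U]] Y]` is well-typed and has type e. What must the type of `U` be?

At [[X [h U]] Y] (required: e): Y is t, which is not a function with range e; hence [X [h U]] is the functor — type (t→e).
At [X [h U]] (required: (t→e)): X is (t→e), which is not a function with range (t→e); hence [h U] is the functor — type ((t→e)→(t→e)).
At [h U] (required: ((t→e)→(t→e))): h is e, which is not a function with range ((t→e)→(t→e)); hence U is the functor — type (e→((t→e)→(t→e))).

(e→((t→e)→(t→e)))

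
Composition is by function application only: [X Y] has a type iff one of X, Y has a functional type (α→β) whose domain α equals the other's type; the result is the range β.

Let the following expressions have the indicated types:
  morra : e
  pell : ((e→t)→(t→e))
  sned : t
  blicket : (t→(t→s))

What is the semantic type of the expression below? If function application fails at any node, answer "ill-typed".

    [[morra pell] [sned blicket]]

ill-typed

[morra pell]: e with ((e→t)→(t→e)) — neither is a function whose domain matches the other; composition fails here.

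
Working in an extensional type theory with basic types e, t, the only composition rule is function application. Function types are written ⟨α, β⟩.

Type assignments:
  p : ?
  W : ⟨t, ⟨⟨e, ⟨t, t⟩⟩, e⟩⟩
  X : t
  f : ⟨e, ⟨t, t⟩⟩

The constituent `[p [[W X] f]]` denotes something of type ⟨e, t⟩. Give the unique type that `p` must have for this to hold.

⟨e, ⟨e, t⟩⟩

For [p [[W X] f]] to have type ⟨e, t⟩ with [[W X] f] of type e, p must be the function: p : ⟨e, ⟨e, t⟩⟩.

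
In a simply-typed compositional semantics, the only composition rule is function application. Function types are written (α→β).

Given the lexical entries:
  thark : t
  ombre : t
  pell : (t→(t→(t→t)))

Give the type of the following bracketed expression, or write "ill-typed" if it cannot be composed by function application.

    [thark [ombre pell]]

(t→t)

[ombre pell] — pell of type (t→(t→(t→t))) combines with ombre of type t: type (t→(t→t)).
[thark [ombre pell]] — [ombre pell] of type (t→(t→t)) combines with thark of type t: type (t→t).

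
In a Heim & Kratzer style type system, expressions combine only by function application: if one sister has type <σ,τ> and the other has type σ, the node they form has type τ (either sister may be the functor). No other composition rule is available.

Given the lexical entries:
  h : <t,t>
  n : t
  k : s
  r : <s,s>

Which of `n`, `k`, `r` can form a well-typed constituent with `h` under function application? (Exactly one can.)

n

n — combines: h : <t,t> takes n : t as argument, giving t.
k : s — no; h wants t, and k wants nothing (atomic).
r : <s,s> — no; h wants t, and r wants s.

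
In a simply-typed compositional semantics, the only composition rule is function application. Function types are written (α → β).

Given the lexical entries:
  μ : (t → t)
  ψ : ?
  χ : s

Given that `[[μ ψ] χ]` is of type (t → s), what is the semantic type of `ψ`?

At [[μ ψ] χ] (required: (t → s)): χ is s, which is not a function with range (t → s); hence [μ ψ] is the functor — type (s → (t → s)).
At [μ ψ] (required: (s → (t → s))): μ is (t → t), which is not a function with range (s → (t → s)); hence ψ is the functor — type ((t → t) → (s → (t → s))).

((t → t) → (s → (t → s)))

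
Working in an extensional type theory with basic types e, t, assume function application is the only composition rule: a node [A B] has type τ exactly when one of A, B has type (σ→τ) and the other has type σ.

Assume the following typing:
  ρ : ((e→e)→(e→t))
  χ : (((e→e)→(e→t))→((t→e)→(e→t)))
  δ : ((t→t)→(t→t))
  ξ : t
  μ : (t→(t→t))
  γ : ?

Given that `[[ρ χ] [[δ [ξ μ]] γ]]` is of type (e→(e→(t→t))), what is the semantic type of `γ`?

For [[ρ χ] [[δ [ξ μ]] γ]] to have type (e→(e→(t→t))) with [ρ χ] of type ((t→e)→(e→t)), [[δ [ξ μ]] γ] must be the function: [[δ [ξ μ]] γ] : (((t→e)→(e→t))→(e→(e→(t→t)))).
For [[δ [ξ μ]] γ] to have type (((t→e)→(e→t))→(e→(e→(t→t)))) with [δ [ξ μ]] of type (t→t), γ must be the function: γ : ((t→t)→(((t→e)→(e→t))→(e→(e→(t→t))))).

((t→t)→(((t→e)→(e→t))→(e→(e→(t→t)))))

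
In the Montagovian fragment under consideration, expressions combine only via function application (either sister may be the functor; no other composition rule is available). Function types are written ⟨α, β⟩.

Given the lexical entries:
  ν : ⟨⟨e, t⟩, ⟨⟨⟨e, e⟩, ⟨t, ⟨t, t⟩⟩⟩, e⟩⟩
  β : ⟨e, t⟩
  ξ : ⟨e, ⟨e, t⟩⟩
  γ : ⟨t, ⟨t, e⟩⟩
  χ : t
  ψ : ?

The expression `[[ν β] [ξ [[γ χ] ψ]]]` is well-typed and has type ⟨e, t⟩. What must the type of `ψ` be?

[[ν β] [ξ [[γ χ] ψ]]] is required to be ⟨e, t⟩. [ν β] : ⟨⟨⟨e, e⟩, ⟨t, ⟨t, t⟩⟩⟩, e⟩ cannot yield ⟨e, t⟩ as functor, so [ξ [[γ χ] ψ]] : ⟨⟨⟨⟨e, e⟩, ⟨t, ⟨t, t⟩⟩⟩, e⟩, ⟨e, t⟩⟩.
[ξ [[γ χ] ψ]] is required to be ⟨⟨⟨⟨e, e⟩, ⟨t, ⟨t, t⟩⟩⟩, e⟩, ⟨e, t⟩⟩. ξ : ⟨e, ⟨e, t⟩⟩ cannot yield ⟨⟨⟨⟨e, e⟩, ⟨t, ⟨t, t⟩⟩⟩, e⟩, ⟨e, t⟩⟩ as functor, so [[γ χ] ψ] : ⟨⟨e, ⟨e, t⟩⟩, ⟨⟨⟨⟨e, e⟩, ⟨t, ⟨t, t⟩⟩⟩, e⟩, ⟨e, t⟩⟩⟩.
[[γ χ] ψ] is required to be ⟨⟨e, ⟨e, t⟩⟩, ⟨⟨⟨⟨e, e⟩, ⟨t, ⟨t, t⟩⟩⟩, e⟩, ⟨e, t⟩⟩⟩. [γ χ] : ⟨t, e⟩ cannot yield ⟨⟨e, ⟨e, t⟩⟩, ⟨⟨⟨⟨e, e⟩, ⟨t, ⟨t, t⟩⟩⟩, e⟩, ⟨e, t⟩⟩⟩ as functor, so ψ : ⟨⟨t, e⟩, ⟨⟨e, ⟨e, t⟩⟩, ⟨⟨⟨⟨e, e⟩, ⟨t, ⟨t, t⟩⟩⟩, e⟩, ⟨e, t⟩⟩⟩⟩.

⟨⟨t, e⟩, ⟨⟨e, ⟨e, t⟩⟩, ⟨⟨⟨⟨e, e⟩, ⟨t, ⟨t, t⟩⟩⟩, e⟩, ⟨e, t⟩⟩⟩⟩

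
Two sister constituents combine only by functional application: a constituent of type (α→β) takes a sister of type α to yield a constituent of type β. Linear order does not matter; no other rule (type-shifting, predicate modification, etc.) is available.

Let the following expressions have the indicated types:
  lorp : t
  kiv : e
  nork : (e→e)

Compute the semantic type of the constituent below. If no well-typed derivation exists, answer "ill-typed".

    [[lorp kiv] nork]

ill-typed

[lorp kiv]: t and e cannot combine by function application — type clash.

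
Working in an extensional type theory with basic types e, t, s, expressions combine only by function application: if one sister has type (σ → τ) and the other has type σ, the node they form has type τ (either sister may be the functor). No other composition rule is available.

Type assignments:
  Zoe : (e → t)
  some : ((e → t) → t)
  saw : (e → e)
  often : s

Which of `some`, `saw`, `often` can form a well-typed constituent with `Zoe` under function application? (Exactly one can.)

some

some — combines: some : ((e → t) → t) takes Zoe : (e → t) as argument, giving t.
saw : (e → e) — neither side's domain matches the other.
often : s — neither side's domain matches the other.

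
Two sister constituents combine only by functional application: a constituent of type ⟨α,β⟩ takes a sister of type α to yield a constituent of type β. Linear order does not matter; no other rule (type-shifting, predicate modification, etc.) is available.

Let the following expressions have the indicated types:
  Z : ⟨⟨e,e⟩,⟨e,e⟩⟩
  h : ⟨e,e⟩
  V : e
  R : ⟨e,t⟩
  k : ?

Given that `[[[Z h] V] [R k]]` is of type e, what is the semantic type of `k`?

⟨⟨e,t⟩,⟨e,e⟩⟩

[[[Z h] V] [R k]] must have type e. The sister [[Z h] V] has type e; that is not a function onto e, so [R k] must be the functor, of type ⟨e,e⟩.
[R k] must have type ⟨e,e⟩. The sister R has type ⟨e,t⟩; that is not a function onto ⟨e,e⟩, so k must be the functor, of type ⟨⟨e,t⟩,⟨e,e⟩⟩.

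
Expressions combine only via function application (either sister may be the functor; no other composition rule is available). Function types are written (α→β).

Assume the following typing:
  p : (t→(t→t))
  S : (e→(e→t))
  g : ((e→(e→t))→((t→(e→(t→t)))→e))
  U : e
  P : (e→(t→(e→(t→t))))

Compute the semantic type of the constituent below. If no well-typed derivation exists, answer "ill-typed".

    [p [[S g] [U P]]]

At [S g], g : ((e→(e→t))→((t→(e→(t→t)))→e)) takes S : (e→(e→t)), giving ((t→(e→(t→t)))→e).
At [U P], P : (e→(t→(e→(t→t)))) takes U : e, giving (t→(e→(t→t))).
At [[S g] [U P]], [S g] : ((t→(e→(t→t)))→e) takes [U P] : (t→(e→(t→t))), giving e.
[p [[S g] [U P]]]: (t→(t→t)) with e — neither is a function whose domain matches the other; composition fails here.

ill-typed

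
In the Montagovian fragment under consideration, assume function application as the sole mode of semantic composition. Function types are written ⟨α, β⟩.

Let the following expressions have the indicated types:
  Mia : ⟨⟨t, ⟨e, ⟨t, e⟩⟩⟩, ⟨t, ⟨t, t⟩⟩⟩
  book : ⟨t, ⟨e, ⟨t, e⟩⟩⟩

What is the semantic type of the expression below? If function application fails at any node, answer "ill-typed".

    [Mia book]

[Mia book]: functor Mia : ⟨⟨t, ⟨e, ⟨t, e⟩⟩⟩, ⟨t, ⟨t, t⟩⟩⟩, argument book : ⟨t, ⟨e, ⟨t, e⟩⟩⟩; result ⟨t, ⟨t, t⟩⟩.

⟨t, ⟨t, t⟩⟩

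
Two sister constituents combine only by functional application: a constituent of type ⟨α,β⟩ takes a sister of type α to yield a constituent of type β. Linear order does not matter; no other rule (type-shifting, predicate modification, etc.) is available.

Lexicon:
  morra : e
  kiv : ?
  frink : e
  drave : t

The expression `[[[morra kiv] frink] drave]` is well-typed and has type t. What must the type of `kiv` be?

[[[morra kiv] frink] drave] must have type t. The sister drave has type t; that is not a function onto t, so [[morra kiv] frink] must be the functor, of type ⟨t,t⟩.
[[morra kiv] frink] must have type ⟨t,t⟩. The sister frink has type e; that is not a function onto ⟨t,t⟩, so [morra kiv] must be the functor, of type ⟨e,⟨t,t⟩⟩.
[morra kiv] must have type ⟨e,⟨t,t⟩⟩. The sister morra has type e; that is not a function onto ⟨e,⟨t,t⟩⟩, so kiv must be the functor, of type ⟨e,⟨e,⟨t,t⟩⟩⟩.

⟨e,⟨e,⟨t,t⟩⟩⟩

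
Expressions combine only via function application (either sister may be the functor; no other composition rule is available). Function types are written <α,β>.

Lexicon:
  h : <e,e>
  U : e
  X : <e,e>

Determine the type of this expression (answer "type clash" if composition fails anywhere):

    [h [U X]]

e

[U X]: X is <e,e>, U is e; result e.
[h [U X]]: h is <e,e>, [U X] is e; result e.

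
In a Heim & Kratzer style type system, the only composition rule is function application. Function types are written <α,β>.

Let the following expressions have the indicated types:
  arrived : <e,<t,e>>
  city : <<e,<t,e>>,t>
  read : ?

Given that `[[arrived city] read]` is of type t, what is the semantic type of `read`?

[[arrived city] read] is required to be t. [arrived city] : t cannot yield t as functor, so read : <t,t>.

<t,t>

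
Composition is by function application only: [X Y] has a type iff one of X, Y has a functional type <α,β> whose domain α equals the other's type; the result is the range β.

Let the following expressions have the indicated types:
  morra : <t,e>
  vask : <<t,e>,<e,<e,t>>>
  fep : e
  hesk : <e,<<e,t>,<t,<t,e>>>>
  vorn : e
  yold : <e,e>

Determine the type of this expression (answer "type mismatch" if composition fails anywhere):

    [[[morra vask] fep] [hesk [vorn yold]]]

<t,<t,e>>

[morra vask]: <<t,e>,<e,<e,t>>> applied to <t,e> yields <e,<e,t>>.
[[morra vask] fep]: <e,<e,t>> applied to e yields <e,t>.
[vorn yold]: <e,e> applied to e yields e.
[hesk [vorn yold]]: <e,<<e,t>,<t,<t,e>>>> applied to e yields <<e,t>,<t,<t,e>>>.
[[[morra vask] fep] [hesk [vorn yold]]]: <<e,t>,<t,<t,e>>> applied to <e,t> yields <t,<t,e>>.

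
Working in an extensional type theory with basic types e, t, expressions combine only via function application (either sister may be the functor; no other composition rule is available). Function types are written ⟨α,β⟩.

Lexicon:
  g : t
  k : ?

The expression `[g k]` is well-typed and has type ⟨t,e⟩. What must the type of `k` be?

[g k] must have type ⟨t,e⟩. The sister g has type t; that is not a function onto ⟨t,e⟩, so k must be the functor, of type ⟨t,⟨t,e⟩⟩.

⟨t,⟨t,e⟩⟩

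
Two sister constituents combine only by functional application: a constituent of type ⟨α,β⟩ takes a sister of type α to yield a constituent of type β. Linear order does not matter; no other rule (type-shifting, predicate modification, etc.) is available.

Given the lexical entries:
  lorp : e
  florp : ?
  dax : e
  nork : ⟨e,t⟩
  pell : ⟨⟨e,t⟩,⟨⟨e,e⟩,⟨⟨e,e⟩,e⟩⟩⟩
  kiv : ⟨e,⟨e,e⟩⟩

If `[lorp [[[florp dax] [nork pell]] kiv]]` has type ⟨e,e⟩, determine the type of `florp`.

At [lorp [[[florp dax] [nork pell]] kiv]] (required: ⟨e,e⟩): lorp is e, which is not a function with range ⟨e,e⟩; hence [[[florp dax] [nork pell]] kiv] is the functor — type ⟨e,⟨e,e⟩⟩.
At [[[florp dax] [nork pell]] kiv] (required: ⟨e,⟨e,e⟩⟩): kiv is ⟨e,⟨e,e⟩⟩, which is not a function with range ⟨e,⟨e,e⟩⟩; hence [[florp dax] [nork pell]] is the functor — type ⟨⟨e,⟨e,e⟩⟩,⟨e,⟨e,e⟩⟩⟩.
At [[florp dax] [nork pell]] (required: ⟨⟨e,⟨e,e⟩⟩,⟨e,⟨e,e⟩⟩⟩): [nork pell] is ⟨⟨e,e⟩,⟨⟨e,e⟩,e⟩⟩, which is not a function with range ⟨⟨e,⟨e,e⟩⟩,⟨e,⟨e,e⟩⟩⟩; hence [florp dax] is the functor — type ⟨⟨⟨e,e⟩,⟨⟨e,e⟩,e⟩⟩,⟨⟨e,⟨e,e⟩⟩,⟨e,⟨e,e⟩⟩⟩⟩.
At [florp dax] (required: ⟨⟨⟨e,e⟩,⟨⟨e,e⟩,e⟩⟩,⟨⟨e,⟨e,e⟩⟩,⟨e,⟨e,e⟩⟩⟩⟩): dax is e, which is not a function with range ⟨⟨⟨e,e⟩,⟨⟨e,e⟩,e⟩⟩,⟨⟨e,⟨e,e⟩⟩,⟨e,⟨e,e⟩⟩⟩⟩; hence florp is the functor — type ⟨e,⟨⟨⟨e,e⟩,⟨⟨e,e⟩,e⟩⟩,⟨⟨e,⟨e,e⟩⟩,⟨e,⟨e,e⟩⟩⟩⟩⟩.

⟨e,⟨⟨⟨e,e⟩,⟨⟨e,e⟩,e⟩⟩,⟨⟨e,⟨e,e⟩⟩,⟨e,⟨e,e⟩⟩⟩⟩⟩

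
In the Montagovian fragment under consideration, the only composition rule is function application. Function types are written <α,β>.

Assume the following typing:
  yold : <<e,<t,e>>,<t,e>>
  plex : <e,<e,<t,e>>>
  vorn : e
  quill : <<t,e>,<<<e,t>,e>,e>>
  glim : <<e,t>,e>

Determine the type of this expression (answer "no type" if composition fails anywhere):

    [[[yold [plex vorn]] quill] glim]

[plex vorn]: <e,<e,<t,e>>> applied to e yields <e,<t,e>>.
[yold [plex vorn]]: <<e,<t,e>>,<t,e>> applied to <e,<t,e>> yields <t,e>.
[[yold [plex vorn]] quill]: <<t,e>,<<<e,t>,e>,e>> applied to <t,e> yields <<<e,t>,e>,e>.
[[[yold [plex vorn]] quill] glim]: <<<e,t>,e>,e> applied to <<e,t>,e> yields e.

e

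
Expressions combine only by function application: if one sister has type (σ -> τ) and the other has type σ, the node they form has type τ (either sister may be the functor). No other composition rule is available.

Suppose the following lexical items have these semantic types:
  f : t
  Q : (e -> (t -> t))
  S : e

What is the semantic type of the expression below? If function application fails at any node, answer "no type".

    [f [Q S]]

t

[Q S]: (e -> (t -> t)) applied to e yields (t -> t).
[f [Q S]]: (t -> t) applied to t yields t.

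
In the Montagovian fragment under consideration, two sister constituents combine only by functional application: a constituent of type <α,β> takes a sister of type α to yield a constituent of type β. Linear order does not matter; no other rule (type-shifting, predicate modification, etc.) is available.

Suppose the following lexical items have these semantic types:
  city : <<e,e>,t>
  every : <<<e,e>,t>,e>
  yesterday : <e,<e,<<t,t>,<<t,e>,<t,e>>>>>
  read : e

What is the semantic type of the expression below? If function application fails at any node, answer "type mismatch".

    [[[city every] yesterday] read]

<<t,t>,<<t,e>,<t,e>>>

[city every] — every of type <<<e,e>,t>,e> combines with city of type <<e,e>,t>: type e.
[[city every] yesterday] — yesterday of type <e,<e,<<t,t>,<<t,e>,<t,e>>>>> combines with [city every] of type e: type <e,<<t,t>,<<t,e>,<t,e>>>>.
[[[city every] yesterday] read] — [[city every] yesterday] of type <e,<<t,t>,<<t,e>,<t,e>>>> combines with read of type e: type <<t,t>,<<t,e>,<t,e>>>.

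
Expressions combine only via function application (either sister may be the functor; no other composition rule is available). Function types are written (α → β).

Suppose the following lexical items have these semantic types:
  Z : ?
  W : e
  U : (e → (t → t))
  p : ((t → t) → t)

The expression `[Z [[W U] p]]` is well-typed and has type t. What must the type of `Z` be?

[Z [[W U] p]] must have type t. The sister [[W U] p] has type t; that is not a function onto t, so Z must be the functor, of type (t → t).

(t → t)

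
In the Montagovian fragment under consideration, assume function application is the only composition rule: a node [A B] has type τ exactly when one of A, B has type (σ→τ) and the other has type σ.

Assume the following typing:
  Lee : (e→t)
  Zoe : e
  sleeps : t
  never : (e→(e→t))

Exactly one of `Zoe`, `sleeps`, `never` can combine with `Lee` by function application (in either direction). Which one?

Zoe — combines: Lee : (e→t) takes Zoe : e as argument, giving t.
sleeps : t — neither side's domain matches the other.
never : (e→(e→t)) — neither side's domain matches the other.

Zoe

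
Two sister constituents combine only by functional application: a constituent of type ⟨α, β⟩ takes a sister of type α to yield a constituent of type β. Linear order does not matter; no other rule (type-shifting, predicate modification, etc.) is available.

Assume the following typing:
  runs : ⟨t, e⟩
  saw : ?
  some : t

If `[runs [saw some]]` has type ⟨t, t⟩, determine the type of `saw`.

⟨t, ⟨⟨t, e⟩, ⟨t, t⟩⟩⟩

At [runs [saw some]] (required: ⟨t, t⟩): runs is ⟨t, e⟩, which is not a function with range ⟨t, t⟩; hence [saw some] is the functor — type ⟨⟨t, e⟩, ⟨t, t⟩⟩.
At [saw some] (required: ⟨⟨t, e⟩, ⟨t, t⟩⟩): some is t, which is not a function with range ⟨⟨t, e⟩, ⟨t, t⟩⟩; hence saw is the functor — type ⟨t, ⟨⟨t, e⟩, ⟨t, t⟩⟩⟩.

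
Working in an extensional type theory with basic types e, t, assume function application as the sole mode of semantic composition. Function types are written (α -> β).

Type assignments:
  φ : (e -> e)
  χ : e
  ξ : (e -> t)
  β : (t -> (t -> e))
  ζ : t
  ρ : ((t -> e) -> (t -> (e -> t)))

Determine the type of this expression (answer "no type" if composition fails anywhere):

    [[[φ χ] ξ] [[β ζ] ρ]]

(e -> t)

At [φ χ], φ : (e -> e) takes χ : e, giving e.
At [[φ χ] ξ], ξ : (e -> t) takes [φ χ] : e, giving t.
At [β ζ], β : (t -> (t -> e)) takes ζ : t, giving (t -> e).
At [[β ζ] ρ], ρ : ((t -> e) -> (t -> (e -> t))) takes [β ζ] : (t -> e), giving (t -> (e -> t)).
At [[[φ χ] ξ] [[β ζ] ρ]], [[β ζ] ρ] : (t -> (e -> t)) takes [[φ χ] ξ] : t, giving (e -> t).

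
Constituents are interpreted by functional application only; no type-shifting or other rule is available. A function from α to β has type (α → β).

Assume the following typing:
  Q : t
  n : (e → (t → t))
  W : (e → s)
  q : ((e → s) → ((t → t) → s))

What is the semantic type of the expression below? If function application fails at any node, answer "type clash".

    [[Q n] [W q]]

At [Q n]: neither t nor (e → (t → t)) can take the other as argument; the node is ill-typed.

type clash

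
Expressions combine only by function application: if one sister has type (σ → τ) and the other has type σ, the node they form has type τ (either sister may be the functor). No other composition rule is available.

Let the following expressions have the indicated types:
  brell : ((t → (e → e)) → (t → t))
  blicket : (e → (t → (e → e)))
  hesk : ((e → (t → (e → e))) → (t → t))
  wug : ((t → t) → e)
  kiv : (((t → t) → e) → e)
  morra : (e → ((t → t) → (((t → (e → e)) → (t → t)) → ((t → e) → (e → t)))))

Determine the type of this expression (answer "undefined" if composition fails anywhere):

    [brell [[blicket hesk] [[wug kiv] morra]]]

((t → e) → (e → t))

[blicket hesk]: functor hesk : ((e → (t → (e → e))) → (t → t)), argument blicket : (e → (t → (e → e))); result (t → t).
[wug kiv]: functor kiv : (((t → t) → e) → e), argument wug : ((t → t) → e); result e.
[[wug kiv] morra]: functor morra : (e → ((t → t) → (((t → (e → e)) → (t → t)) → ((t → e) → (e → t))))), argument [wug kiv] : e; result ((t → t) → (((t → (e → e)) → (t → t)) → ((t → e) → (e → t)))).
[[blicket hesk] [[wug kiv] morra]]: functor [[wug kiv] morra] : ((t → t) → (((t → (e → e)) → (t → t)) → ((t → e) → (e → t)))), argument [blicket hesk] : (t → t); result (((t → (e → e)) → (t → t)) → ((t → e) → (e → t))).
[brell [[blicket hesk] [[wug kiv] morra]]]: functor [[blicket hesk] [[wug kiv] morra]] : (((t → (e → e)) → (t → t)) → ((t → e) → (e → t))), argument brell : ((t → (e → e)) → (t → t)); result ((t → e) → (e → t)).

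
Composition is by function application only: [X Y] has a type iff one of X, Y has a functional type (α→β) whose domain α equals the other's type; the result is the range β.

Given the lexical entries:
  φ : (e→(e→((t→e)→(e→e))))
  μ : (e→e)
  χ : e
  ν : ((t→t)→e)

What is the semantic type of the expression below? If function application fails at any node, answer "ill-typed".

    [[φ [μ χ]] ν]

[μ χ]: functor μ : (e→e), argument χ : e; result e.
[φ [μ χ]]: functor φ : (e→(e→((t→e)→(e→e)))), argument [μ χ] : e; result (e→((t→e)→(e→e))).
[[φ [μ χ]] ν]: (e→((t→e)→(e→e))) and ((t→t)→e) cannot combine by function application — type clash.

ill-typed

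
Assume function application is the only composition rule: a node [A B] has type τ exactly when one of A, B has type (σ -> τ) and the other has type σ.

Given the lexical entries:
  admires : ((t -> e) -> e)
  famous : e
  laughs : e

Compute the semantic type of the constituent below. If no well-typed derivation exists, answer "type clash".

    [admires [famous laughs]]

type clash

[famous laughs]: e with e — neither is a function whose domain matches the other; composition fails here.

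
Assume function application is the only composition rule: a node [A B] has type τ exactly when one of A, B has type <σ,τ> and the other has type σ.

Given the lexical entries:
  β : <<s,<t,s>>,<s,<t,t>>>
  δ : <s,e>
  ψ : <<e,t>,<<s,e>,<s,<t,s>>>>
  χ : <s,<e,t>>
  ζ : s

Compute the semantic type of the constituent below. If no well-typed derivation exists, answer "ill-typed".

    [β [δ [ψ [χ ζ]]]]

<s,<t,t>>

[χ ζ] — χ of type <s,<e,t>> combines with ζ of type s: type <e,t>.
[ψ [χ ζ]] — ψ of type <<e,t>,<<s,e>,<s,<t,s>>>> combines with [χ ζ] of type <e,t>: type <<s,e>,<s,<t,s>>>.
[δ [ψ [χ ζ]]] — [ψ [χ ζ]] of type <<s,e>,<s,<t,s>>> combines with δ of type <s,e>: type <s,<t,s>>.
[β [δ [ψ [χ ζ]]]] — β of type <<s,<t,s>>,<s,<t,t>>> combines with [δ [ψ [χ ζ]]] of type <s,<t,s>>: type <s,<t,t>>.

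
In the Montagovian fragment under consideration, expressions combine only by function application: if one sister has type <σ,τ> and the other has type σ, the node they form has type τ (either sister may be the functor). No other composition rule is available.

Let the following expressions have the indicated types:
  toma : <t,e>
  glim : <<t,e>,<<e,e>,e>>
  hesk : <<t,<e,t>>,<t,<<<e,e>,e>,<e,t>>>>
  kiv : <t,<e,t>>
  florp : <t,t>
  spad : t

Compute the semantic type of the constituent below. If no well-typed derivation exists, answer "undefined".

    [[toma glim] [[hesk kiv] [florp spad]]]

[toma glim] — glim of type <<t,e>,<<e,e>,e>> combines with toma of type <t,e>: type <<e,e>,e>.
[hesk kiv] — hesk of type <<t,<e,t>>,<t,<<<e,e>,e>,<e,t>>>> combines with kiv of type <t,<e,t>>: type <t,<<<e,e>,e>,<e,t>>>.
[florp spad] — florp of type <t,t> combines with spad of type t: type t.
[[hesk kiv] [florp spad]] — [hesk kiv] of type <t,<<<e,e>,e>,<e,t>>> combines with [florp spad] of type t: type <<<e,e>,e>,<e,t>>.
[[toma glim] [[hesk kiv] [florp spad]]] — [[hesk kiv] [florp spad]] of type <<<e,e>,e>,<e,t>> combines with [toma glim] of type <<e,e>,e>: type <e,t>.

<e,t>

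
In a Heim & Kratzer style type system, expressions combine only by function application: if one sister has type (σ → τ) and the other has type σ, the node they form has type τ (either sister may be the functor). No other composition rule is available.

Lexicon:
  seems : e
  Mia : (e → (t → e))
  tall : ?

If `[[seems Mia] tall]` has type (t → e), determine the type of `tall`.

((t → e) → (t → e))

[[seems Mia] tall] must have type (t → e). The sister [seems Mia] has type (t → e); that is not a function onto (t → e), so tall must be the functor, of type ((t → e) → (t → e)).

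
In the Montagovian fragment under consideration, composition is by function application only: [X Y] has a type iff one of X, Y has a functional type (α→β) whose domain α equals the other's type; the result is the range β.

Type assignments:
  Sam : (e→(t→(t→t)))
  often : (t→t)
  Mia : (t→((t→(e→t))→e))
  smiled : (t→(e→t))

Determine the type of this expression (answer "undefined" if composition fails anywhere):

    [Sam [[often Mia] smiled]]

undefined

[often Mia]: (t→t) with (t→((t→(e→t))→e)) — neither is a function whose domain matches the other; composition fails here.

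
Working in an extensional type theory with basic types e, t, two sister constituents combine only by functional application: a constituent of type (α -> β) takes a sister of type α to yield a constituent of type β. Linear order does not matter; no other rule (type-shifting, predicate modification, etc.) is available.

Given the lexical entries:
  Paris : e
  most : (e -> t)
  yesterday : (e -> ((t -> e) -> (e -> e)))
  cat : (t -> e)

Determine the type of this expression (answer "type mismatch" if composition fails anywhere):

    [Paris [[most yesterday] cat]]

At [most yesterday]: neither (e -> t) nor (e -> ((t -> e) -> (e -> e))) can take the other as argument; the node is ill-typed.

type mismatch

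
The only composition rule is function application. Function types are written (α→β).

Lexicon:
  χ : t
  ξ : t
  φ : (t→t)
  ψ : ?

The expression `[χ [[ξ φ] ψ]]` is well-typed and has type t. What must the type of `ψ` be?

[χ [[ξ φ] ψ]] is required to be t. χ : t cannot yield t as functor, so [[ξ φ] ψ] : (t→t).
[[ξ φ] ψ] is required to be (t→t). [ξ φ] : t cannot yield (t→t) as functor, so ψ : (t→(t→t)).

(t→(t→t))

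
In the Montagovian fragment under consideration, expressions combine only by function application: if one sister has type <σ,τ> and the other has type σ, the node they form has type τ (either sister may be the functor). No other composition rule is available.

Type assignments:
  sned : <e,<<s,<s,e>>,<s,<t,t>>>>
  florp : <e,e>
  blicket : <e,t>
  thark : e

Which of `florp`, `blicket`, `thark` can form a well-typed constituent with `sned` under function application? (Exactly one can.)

florp : <e,e> — neither side's domain matches the other.
blicket : <e,t> — neither side's domain matches the other.
thark — combines: sned : <e,<<s,<s,e>>,<s,<t,t>>>> takes thark : e as argument, giving <<s,<s,e>>,<s,<t,t>>>.

thark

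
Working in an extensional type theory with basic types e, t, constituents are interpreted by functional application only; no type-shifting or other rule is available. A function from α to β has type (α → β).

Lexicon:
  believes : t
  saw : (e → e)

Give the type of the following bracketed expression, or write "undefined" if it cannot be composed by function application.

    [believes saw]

undefined

At [believes saw]: neither t nor (e → e) can take the other as argument; the node is ill-typed.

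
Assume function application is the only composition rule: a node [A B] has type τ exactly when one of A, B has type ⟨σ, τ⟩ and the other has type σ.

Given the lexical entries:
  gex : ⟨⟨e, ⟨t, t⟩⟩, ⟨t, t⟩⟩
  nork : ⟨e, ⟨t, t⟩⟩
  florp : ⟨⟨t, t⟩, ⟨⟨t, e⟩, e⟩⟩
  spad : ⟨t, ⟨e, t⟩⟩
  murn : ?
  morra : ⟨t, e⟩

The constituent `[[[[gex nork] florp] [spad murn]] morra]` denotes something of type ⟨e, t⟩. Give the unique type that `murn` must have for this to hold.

⟨⟨t, ⟨e, t⟩⟩, ⟨⟨⟨t, e⟩, e⟩, ⟨⟨t, e⟩, ⟨e, t⟩⟩⟩⟩

For [[[[gex nork] florp] [spad murn]] morra] to have type ⟨e, t⟩ with morra of type ⟨t, e⟩, [[[gex nork] florp] [spad murn]] must be the function: [[[gex nork] florp] [spad murn]] : ⟨⟨t, e⟩, ⟨e, t⟩⟩.
For [[[gex nork] florp] [spad murn]] to have type ⟨⟨t, e⟩, ⟨e, t⟩⟩ with [[gex nork] florp] of type ⟨⟨t, e⟩, e⟩, [spad murn] must be the function: [spad murn] : ⟨⟨⟨t, e⟩, e⟩, ⟨⟨t, e⟩, ⟨e, t⟩⟩⟩.
For [spad murn] to have type ⟨⟨⟨t, e⟩, e⟩, ⟨⟨t, e⟩, ⟨e, t⟩⟩⟩ with spad of type ⟨t, ⟨e, t⟩⟩, murn must be the function: murn : ⟨⟨t, ⟨e, t⟩⟩, ⟨⟨⟨t, e⟩, e⟩, ⟨⟨t, e⟩, ⟨e, t⟩⟩⟩⟩.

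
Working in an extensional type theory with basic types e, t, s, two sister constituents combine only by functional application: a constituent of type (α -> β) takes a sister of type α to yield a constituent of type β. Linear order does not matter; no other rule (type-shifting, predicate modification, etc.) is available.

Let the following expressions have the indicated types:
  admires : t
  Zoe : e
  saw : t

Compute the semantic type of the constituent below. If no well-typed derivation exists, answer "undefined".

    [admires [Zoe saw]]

At [Zoe saw]: neither e nor t can take the other as argument; the node is ill-typed.

undefined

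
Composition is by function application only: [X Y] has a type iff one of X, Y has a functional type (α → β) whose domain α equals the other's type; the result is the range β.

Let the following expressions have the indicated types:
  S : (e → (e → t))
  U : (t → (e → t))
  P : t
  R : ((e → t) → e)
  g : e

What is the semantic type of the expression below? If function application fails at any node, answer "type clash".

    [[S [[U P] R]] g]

t

At [U P], U : (t → (e → t)) takes P : t, giving (e → t).
At [[U P] R], R : ((e → t) → e) takes [U P] : (e → t), giving e.
At [S [[U P] R]], S : (e → (e → t)) takes [[U P] R] : e, giving (e → t).
At [[S [[U P] R]] g], [S [[U P] R]] : (e → t) takes g : e, giving t.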